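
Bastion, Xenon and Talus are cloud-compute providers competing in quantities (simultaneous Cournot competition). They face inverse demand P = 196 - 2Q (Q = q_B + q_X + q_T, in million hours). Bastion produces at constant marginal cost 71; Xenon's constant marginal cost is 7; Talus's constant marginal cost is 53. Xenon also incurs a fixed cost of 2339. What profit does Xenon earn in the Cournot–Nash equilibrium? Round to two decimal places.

454.78

Bastion's profit: π_B = (196 - 2Q)q_B - (71q_B). Setting ∂π_B/∂q_B = 0: 125 - 4q_B - 2(q_X + q_T) = 0.
Xenon's profit: π_X = (196 - 2Q)q_X - (7q_X). Setting ∂π_X/∂q_X = 0: 189 - 4q_X - 2(q_B + q_T) = 0.
Talus's profit: π_T = (196 - 2Q)q_T - (53q_T). Setting ∂π_T/∂q_T = 0: 143 - 4q_T - 2(q_B + q_X) = 0.
Adding the 3 conditions: 457 − 4Q − 4Q = 0, i.e. Q = 457/8.
Back-substituting: q_B = (125 − 457/4)/2 = 43/8, q_X = (189 − 457/4)/2 = 299/8, q_T = (143 − 457/4)/2 = 115/8.
Price P = 196 - 2·(457/8) = 327/4.
Xenon's profit: (327/4 - 7)·(299/8) - 2339 = 454.7813.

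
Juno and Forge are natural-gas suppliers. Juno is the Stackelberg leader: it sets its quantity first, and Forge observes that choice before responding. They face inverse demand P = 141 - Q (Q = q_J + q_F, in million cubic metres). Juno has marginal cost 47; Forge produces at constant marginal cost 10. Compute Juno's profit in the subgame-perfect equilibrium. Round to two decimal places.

The follower Forge best-responds to any q_J: π_F = (141 - Q)q_F - 10q_F.
Setting the follower's marginal profit to zero, 131 - q_J - 2q_F = 0, i.e. q_F = (131 - q_J)/2.
The leader anticipates this reaction. Substituting into P = 141 - Q gives P = 151/2 - (1/2)q_J, so π_J = (151/2 - (1/2)q_J)q_J - 47q_J.
Leader FOC: 57/2 - q_J = 0, so q_J = 57/2.
Then q_F = (131 - 57/2)/2 = 205/4.
Price P = 141 - 319/4 = 245/4.
Juno's profit: (245/4 - 47)·(57/2) = 406.1250.

406.13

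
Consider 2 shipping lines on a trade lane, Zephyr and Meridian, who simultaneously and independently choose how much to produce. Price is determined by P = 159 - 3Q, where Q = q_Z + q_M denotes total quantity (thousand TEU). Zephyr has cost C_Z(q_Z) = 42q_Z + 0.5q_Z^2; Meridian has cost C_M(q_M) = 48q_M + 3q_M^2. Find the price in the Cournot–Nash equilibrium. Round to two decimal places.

99.12

Zephyr's profit: π_Z = (159 - 3Q)q_Z - (42q_Z + (1/2)q_Z²). Setting ∂π_Z/∂q_Z = 0: 117 - 7q_Z - 3(q_M) = 0.
Meridian's first-order condition: 111 - 12q_M - 3(q_Z) = 0.
Best responses: q_Z = (117 - 3q_M)/7, q_M = (111 - 3q_Z)/12.
Solving the pair: q_Z = 357/25, q_M = 142/25.
Total output Q = 499/25, so price P = 159 - 3·(499/25) = 99.1200.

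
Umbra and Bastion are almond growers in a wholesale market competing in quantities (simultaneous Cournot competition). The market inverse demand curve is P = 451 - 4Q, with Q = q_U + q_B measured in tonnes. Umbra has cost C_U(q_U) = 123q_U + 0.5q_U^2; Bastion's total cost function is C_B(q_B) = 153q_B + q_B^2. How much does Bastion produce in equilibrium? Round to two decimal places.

18.51

Umbra's profit: π_U = (451 - 4Q)q_U - (123q_U + (1/2)q_U²). Setting ∂π_U/∂q_U = 0: 328 - 9q_U - 4(q_B) = 0.
Bastion's first-order condition: 298 - 10q_B - 4(q_U) = 0.
Best responses: q_U = (328 - 4q_B)/9, q_B = (298 - 4q_U)/10.
Substituting one into the other gives q_U = 1044/37 and q_B = 685/37.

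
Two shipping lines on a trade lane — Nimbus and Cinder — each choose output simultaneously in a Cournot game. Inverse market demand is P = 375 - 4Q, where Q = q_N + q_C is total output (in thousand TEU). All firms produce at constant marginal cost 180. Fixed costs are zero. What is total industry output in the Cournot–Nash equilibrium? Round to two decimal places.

32.50

Each firm earns π_i = (375 - 4Q)q_i - 180q_i.
Setting ∂π_i/∂q_i = 0 with rivals' quantities fixed: 195 - 8q_i - 4q_j = 0.
With identical firms every q_j equals q_i, so q_j = q_i and 195 = 12q_i, giving q_i = 65/4.
Total output Q = 65/4 + 65/4 = 65/2.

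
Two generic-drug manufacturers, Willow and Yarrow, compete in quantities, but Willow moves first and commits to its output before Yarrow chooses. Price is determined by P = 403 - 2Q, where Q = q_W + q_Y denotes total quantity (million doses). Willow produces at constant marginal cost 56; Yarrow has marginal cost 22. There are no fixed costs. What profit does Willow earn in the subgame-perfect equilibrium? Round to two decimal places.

Solve by backward induction. Given q_W, the follower Yarrow maximises π_Y = (403 - 2q_W - 2q_Y)q_Y - 22q_Y.
Setting the follower's marginal profit to zero, 381 - 2q_W - 4q_Y = 0, i.e. q_Y = (381 - 2q_W)/4.
The leader anticipates this reaction. Substituting into P = 403 - 2Q gives P = 425/2 - q_W, so π_W = (425/2 - q_W)q_W - 56q_W.
Maximising: ∂π_W/∂q_W = 313/2 - 2q_W = 0, giving q_W = 313/4.
Then q_Y = (381 - 2·(313/4))/4 = 449/8.
Price P = 403 - 2·(1075/8) = 537/4.
Willow's profit: (537/4 - 56)·(313/4) = 6123.0625.

6123.06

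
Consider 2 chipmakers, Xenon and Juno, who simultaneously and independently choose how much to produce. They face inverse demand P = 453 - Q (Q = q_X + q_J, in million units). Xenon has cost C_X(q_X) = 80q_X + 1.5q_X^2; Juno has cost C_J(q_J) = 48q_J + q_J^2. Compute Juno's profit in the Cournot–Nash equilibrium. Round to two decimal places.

Xenon's profit: π_X = (453 - Q)q_X - (80q_X + (3/2)q_X²). Setting ∂π_X/∂q_X = 0: 373 - 5q_X - (q_J) = 0.
Juno's first-order condition: 405 - 4q_J - (q_X) = 0.
So q_X = (373 - q_J)/5 and q_J = (405 - q_X)/4.
Solving the pair: q_X = 1087/19, q_J = 1652/19.
Price P = 453 - 144.1579 = 308.8421.
Juno's profit: 308.8421·(1652/19) - 48·(1652/19) - (1652/19)² = 15119.6898.

15119.69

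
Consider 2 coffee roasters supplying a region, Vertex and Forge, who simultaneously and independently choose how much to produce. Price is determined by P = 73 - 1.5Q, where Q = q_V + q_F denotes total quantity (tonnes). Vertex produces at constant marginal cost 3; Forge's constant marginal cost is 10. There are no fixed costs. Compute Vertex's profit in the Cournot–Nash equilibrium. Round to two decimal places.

439.19

Vertex's profit: π_V = (73 - 1.5Q)q_V - (3q_V). Setting ∂π_V/∂q_V = 0: 70 - 3q_V - (3/2)(q_F) = 0.
Forge's profit: π_F = (73 - 1.5Q)q_F - (10q_F). Setting ∂π_F/∂q_F = 0: 63 - 3q_F - (3/2)(q_V) = 0.
So q_V = (70 - (3/2)q_F)/3 and q_F = (63 - (3/2)q_V)/3.
Solving the pair: q_V = 154/9, q_F = 112/9.
Price P = 73 - (3/2)·(266/9) = 86/3.
Vertex's profit: (86/3 - 3)·(154/9) = 439.1852.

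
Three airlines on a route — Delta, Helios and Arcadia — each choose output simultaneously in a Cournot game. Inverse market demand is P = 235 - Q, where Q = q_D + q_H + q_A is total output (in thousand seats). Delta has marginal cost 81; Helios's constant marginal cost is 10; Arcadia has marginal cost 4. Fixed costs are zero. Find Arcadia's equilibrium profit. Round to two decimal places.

6162.25

Delta's profit: π_D = (235 - Q)q_D - (81q_D). Setting ∂π_D/∂q_D = 0: 154 - 2q_D - (q_H + q_A) = 0.
Helios's first-order condition: 225 - 2q_H - (q_D + q_A) = 0.
Arcadia's first-order condition: 231 - 2q_A - (q_D + q_H) = 0.
Adding the 3 first-order conditions: 610 − 4Q = 0, so Q = 305/2.
Back-substituting: q_D = (154 − 305/2) = 3/2, q_H = (225 − 305/2) = 145/2, q_A = (231 − 305/2) = 157/2.
Price P = 235 - 305/2 = 165/2.
Arcadia's profit: (165/2 - 4)·(157/2) = 6162.2500.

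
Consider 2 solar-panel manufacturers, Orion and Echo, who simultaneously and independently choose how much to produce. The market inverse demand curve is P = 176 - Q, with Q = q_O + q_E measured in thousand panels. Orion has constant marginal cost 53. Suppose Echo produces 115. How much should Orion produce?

4

With the rival's output fixed at 115, Orion's profit is π_O = (176 - 115 - q_O)q_O - (53q_O) = (61 - q_O)q_O - (53q_O).
∂π_O/∂q_O = 8 - 2q_O = 0, so q_O = 4.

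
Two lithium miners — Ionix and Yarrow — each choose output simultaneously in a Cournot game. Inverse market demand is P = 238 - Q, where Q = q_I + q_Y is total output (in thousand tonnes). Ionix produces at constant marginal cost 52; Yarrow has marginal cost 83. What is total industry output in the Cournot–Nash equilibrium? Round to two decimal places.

Ionix's profit: π_I = (238 - Q)q_I - (52q_I). Setting ∂π_I/∂q_I = 0: 186 - 2q_I - (q_Y) = 0.
Yarrow's first-order condition: 155 - 2q_Y - (q_I) = 0.
So q_I = (186 - q_Y)/2 and q_Y = (155 - q_I)/2.
Substituting one into the other gives q_I = 217/3 and q_Y = 124/3.
Total output Q = 217/3 + 124/3 = 341/3.

113.67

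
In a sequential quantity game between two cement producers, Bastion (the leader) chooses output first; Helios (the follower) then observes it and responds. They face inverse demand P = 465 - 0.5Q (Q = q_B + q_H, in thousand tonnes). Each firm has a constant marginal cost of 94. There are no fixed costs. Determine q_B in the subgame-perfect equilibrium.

The follower Helios best-responds to any q_B: π_H = (465 - 0.5Q)q_H - 94q_H.
Follower FOC: 371 - (1/2)q_B - q_H = 0, so q_H(q_B) = (371 - (1/2)q_B).
Bastion substitutes q_H(q_B) into its own profit: π_B = q_B(465 - (1/2)q_B - (371 - (1/2)q_B)/2) - 94q_B = (559/2 - (1/4)q_B)q_B - 94q_B.
Leader FOC: 371/2 - (1/2)q_B = 0, so q_B = 371.
Then q_H = (371 - (1/2)·371) = 371/2.

371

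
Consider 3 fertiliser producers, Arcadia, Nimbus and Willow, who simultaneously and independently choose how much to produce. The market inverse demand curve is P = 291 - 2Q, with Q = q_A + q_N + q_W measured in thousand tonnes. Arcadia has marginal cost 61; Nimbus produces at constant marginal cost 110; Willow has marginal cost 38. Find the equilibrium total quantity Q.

83

Arcadia's profit: π_A = (291 - 2Q)q_A - (61q_A). Setting ∂π_A/∂q_A = 0: 230 - 4q_A - 2(q_N + q_W) = 0.
Nimbus's profit: π_N = (291 - 2Q)q_N - (110q_N). Setting ∂π_N/∂q_N = 0: 181 - 4q_N - 2(q_A + q_W) = 0.
Willow's profit: π_W = (291 - 2Q)q_W - (38q_W). Setting ∂π_W/∂q_W = 0: 253 - 4q_W - 2(q_A + q_N) = 0.
Adding the 3 first-order conditions: 664 − 8Q = 0, so Q = 83.
Back-substituting: q_A = (230 − 166)/2 = 32, q_N = (181 − 166)/2 = 15/2, q_W = (253 − 166)/2 = 87/2.
Total output Q = 32 + 15/2 + 87/2 = 83.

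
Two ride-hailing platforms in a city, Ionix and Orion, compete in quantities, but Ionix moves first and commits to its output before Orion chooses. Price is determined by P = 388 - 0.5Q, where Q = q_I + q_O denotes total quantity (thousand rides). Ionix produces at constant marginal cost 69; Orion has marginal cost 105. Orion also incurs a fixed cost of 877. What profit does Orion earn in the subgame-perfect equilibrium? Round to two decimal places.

4688.13

Solve by backward induction. Given q_I, the follower Orion maximises π_O = (388 - (1/2)q_I - (1/2)q_O)q_O - 105q_O.
Setting the follower's marginal profit to zero, 283 - (1/2)q_I - q_O = 0, i.e. q_O = (283 - (1/2)q_I).
Ionix substitutes q_O(q_I) into its own profit: π_I = q_I(388 - (1/2)q_I - (283 - (1/2)q_I)/2) - 69q_I = (493/2 - (1/4)q_I)q_I - 69q_I.
Maximising: ∂π_I/∂q_I = 355/2 - (1/2)q_I = 0, giving q_I = 355.
Then q_O = (283 - (1/2)·355) = 211/2.
Price P = 388 - (1/2)·(921/2) = 631/4.
Orion's profit: (631/4 - 105)·(211/2) - 877 = 4688.1250.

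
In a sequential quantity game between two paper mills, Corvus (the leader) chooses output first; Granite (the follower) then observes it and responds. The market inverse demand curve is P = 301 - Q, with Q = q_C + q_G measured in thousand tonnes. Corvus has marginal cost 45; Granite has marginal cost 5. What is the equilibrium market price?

99

The follower Granite best-responds to any q_C: π_G = (301 - Q)q_G - 5q_G.
Follower FOC: 296 - q_C - 2q_G = 0, so q_G(q_C) = (296 - q_C)/2.
The leader anticipates this reaction. Substituting into P = 301 - Q gives P = 153 - (1/2)q_C, so π_C = (153 - (1/2)q_C)q_C - 45q_C.
The leader's first-order condition 108 - q_C = 0 yields q_C = 108.
Then q_G = (296 - 108)/2 = 94.
Total output Q = 202, so price P = 301 - 202 = 99.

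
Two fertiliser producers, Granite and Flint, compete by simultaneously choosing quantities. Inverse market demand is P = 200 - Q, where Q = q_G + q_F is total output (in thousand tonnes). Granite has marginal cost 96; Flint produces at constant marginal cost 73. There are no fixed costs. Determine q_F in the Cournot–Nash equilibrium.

50

Granite's profit: π_G = (200 - Q)q_G - (96q_G). Setting ∂π_G/∂q_G = 0: 104 - 2q_G - (q_F) = 0.
Flint's profit: π_F = (200 - Q)q_F - (73q_F). Setting ∂π_F/∂q_F = 0: 127 - 2q_F - (q_G) = 0.
Best responses: q_G = (104 - q_F)/2, q_F = (127 - q_G)/2.
Substituting one into the other gives q_G = 27 and q_F = 50.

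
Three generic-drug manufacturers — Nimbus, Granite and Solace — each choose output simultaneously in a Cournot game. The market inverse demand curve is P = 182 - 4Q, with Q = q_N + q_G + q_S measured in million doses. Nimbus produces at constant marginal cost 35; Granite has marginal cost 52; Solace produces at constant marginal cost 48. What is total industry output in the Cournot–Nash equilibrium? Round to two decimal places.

Nimbus's profit: π_N = (182 - 4Q)q_N - (35q_N). Setting ∂π_N/∂q_N = 0: 147 - 8q_N - 4(q_G + q_S) = 0.
Granite's first-order condition: 130 - 8q_G - 4(q_N + q_S) = 0.
Solace's first-order condition: 134 - 8q_S - 4(q_N + q_G) = 0.
Adding the 3 conditions: 411 − 8Q − 8Q = 0, i.e. Q = 411/16.
Back-substituting: q_N = (147 − 411/4)/4 = 177/16, q_G = (130 − 411/4)/4 = 109/16, q_S = (134 − 411/4)/4 = 125/16.
Total output Q = 177/16 + 109/16 + 125/16 = 411/16.

25.69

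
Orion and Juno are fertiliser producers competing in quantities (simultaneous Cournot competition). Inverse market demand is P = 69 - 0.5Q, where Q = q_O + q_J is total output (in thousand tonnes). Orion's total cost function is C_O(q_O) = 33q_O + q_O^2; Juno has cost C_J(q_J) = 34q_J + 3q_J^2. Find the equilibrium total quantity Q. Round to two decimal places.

Orion's profit: π_O = (69 - 0.5Q)q_O - (33q_O + q_O²). Setting ∂π_O/∂q_O = 0: 36 - 3q_O - (1/2)(q_J) = 0.
Juno's first-order condition: 35 - 7q_J - (1/2)(q_O) = 0.
Best responses: q_O = (36 - (1/2)q_J)/3, q_J = (35 - (1/2)q_O)/7.
Substituting one into the other gives q_O = 938/83 and q_J = 348/83.
Total output Q = 938/83 + 348/83 = 1286/83.

15.49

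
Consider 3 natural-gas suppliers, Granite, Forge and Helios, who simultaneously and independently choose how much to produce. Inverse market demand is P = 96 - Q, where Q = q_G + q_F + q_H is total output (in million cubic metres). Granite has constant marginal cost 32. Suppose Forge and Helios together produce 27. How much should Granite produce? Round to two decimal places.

With rivals' combined output fixed at 27, Granite's profit is π_G = (96 - 27 - q_G)q_G - (32q_G) = (69 - q_G)q_G - (32q_G).
∂π_G/∂q_G = 37 - 2q_G = 0, so q_G = 37/2.

18.50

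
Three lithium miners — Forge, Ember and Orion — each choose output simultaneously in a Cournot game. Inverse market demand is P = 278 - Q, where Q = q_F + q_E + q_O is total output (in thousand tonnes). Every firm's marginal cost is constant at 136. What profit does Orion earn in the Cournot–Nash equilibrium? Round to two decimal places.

A representative firm's profit is π_i = q_i(278 - Q) - 136q_i.
Setting ∂π_i/∂q_i = 0 with rivals' quantities fixed: 142 - 2q_i - Σ_{j≠i} q_j = 0.
By symmetry each firm produces the same amount; substituting Σ_{j≠i} q_j = 2q_i yields q_i = 142/4 = 71/2.
Price P = 278 - 213/2 = 343/2.
Orion's profit: (343/2 - 136)·(71/2) = 1260.2500.

1260.25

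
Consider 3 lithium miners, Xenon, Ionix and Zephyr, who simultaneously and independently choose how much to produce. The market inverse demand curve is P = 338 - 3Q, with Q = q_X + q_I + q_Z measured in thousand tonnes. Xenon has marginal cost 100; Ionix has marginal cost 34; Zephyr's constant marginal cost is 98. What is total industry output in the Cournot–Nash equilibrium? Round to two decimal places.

Xenon's profit: π_X = (338 - 3Q)q_X - (100q_X). Setting ∂π_X/∂q_X = 0: 238 - 6q_X - 3(q_I + q_Z) = 0.
Ionix's first-order condition: 304 - 6q_I - 3(q_X + q_Z) = 0.
Zephyr's profit: π_Z = (338 - 3Q)q_Z - (98q_Z). Setting ∂π_Z/∂q_Z = 0: 240 - 6q_Z - 3(q_X + q_I) = 0.
Adding the 3 first-order conditions: 782 − 12Q = 0, so Q = 391/6.
Back-substituting: q_X = (238 − 391/2)/3 = 85/6, q_I = (304 − 391/2)/3 = 217/6, q_Z = (240 − 391/2)/3 = 89/6.
Total output Q = 85/6 + 217/6 + 89/6 = 391/6.

65.17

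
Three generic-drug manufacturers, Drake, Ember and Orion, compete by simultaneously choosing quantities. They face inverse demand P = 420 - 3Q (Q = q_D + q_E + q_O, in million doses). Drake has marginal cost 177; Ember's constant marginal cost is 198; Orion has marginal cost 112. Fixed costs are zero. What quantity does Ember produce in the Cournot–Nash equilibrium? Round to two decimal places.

Drake's profit: π_D = (420 - 3Q)q_D - (177q_D). Setting ∂π_D/∂q_D = 0: 243 - 6q_D - 3(q_E + q_O) = 0.
Ember's first-order condition: 222 - 6q_E - 3(q_D + q_O) = 0.
Orion's first-order condition: 308 - 6q_O - 3(q_D + q_E) = 0.
Adding the 3 first-order conditions: 773 − 12Q = 0, so Q = 773/12.
Back-substituting: q_D = (243 − 773/4)/3 = 199/12, q_E = (222 − 773/4)/3 = 115/12, q_O = (308 − 773/4)/3 = 153/4.

9.58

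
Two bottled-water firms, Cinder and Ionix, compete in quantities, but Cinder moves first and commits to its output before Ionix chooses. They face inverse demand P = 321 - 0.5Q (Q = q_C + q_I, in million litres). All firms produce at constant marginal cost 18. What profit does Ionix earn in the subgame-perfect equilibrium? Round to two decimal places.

Solve by backward induction. Given q_C, the follower Ionix maximises π_I = (321 - (1/2)q_C - (1/2)q_I)q_I - 18q_I.
∂π_I/∂q_I = 303 - (1/2)q_C - q_I = 0 gives the reaction function q_I = (303 - (1/2)q_C).
The leader anticipates this reaction. Substituting into P = 321 - 0.5Q gives P = 339/2 - (1/4)q_C, so π_C = (339/2 - (1/4)q_C)q_C - 18q_C.
Maximising: ∂π_C/∂q_C = 303/2 - (1/2)q_C = 0, giving q_C = 303.
Then q_I = (303 - (1/2)·303) = 303/2.
Price P = 321 - (1/2)·(909/2) = 375/4.
Ionix's profit: (375/4 - 18)·(303/2) = 11476.1250.

11476.13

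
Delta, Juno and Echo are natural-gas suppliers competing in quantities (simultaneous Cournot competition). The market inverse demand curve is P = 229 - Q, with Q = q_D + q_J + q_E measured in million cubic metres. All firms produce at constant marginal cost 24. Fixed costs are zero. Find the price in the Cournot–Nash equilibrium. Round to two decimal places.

75.25

Each firm earns π_i = (229 - Q)q_i - 24q_i.
First-order condition (treating rivals' output as given): 205 - 2q_i - Σ_{j≠i} q_j = 0.
With identical firms every q_j equals q_i, so Σ_{j≠i} q_j = 2q_i and 205 = 4q_i, giving q_i = 205/4.
Total output Q = 615/4, so price P = 229 - 615/4 = 301/4.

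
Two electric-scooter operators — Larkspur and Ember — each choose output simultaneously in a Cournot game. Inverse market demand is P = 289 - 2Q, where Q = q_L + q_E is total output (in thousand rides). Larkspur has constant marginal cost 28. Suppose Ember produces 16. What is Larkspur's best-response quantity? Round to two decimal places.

With the rival's output fixed at 16, Larkspur's profit is π_L = (289 - 2·16 - 2q_L)q_L - (28q_L) = (257 - 2q_L)q_L - (28q_L).
∂π_L/∂q_L = 229 - 4q_L = 0, so q_L = 229/4.

57.25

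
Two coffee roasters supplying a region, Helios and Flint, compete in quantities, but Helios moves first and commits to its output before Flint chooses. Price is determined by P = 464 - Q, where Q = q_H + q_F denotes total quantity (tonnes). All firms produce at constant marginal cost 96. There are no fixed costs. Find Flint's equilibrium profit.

The follower Flint best-responds to any q_H: π_F = (464 - Q)q_F - 96q_F.
Setting the follower's marginal profit to zero, 368 - q_H - 2q_F = 0, i.e. q_F = (368 - q_H)/2.
The leader anticipates this reaction. Substituting into P = 464 - Q gives P = 280 - (1/2)q_H, so π_H = (280 - (1/2)q_H)q_H - 96q_H.
The leader's first-order condition 184 - q_H = 0 yields q_H = 184.
Then q_F = (368 - 184)/2 = 92.
Price P = 464 - 276 = 188.
Flint's profit: (188 - 96)·92 = 8464.

8464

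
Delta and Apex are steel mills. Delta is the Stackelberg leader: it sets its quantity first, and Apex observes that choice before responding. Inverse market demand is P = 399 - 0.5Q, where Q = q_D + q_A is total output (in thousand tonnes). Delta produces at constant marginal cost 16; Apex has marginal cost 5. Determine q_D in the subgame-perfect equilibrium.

372

The follower Apex best-responds to any q_D: π_A = (399 - 0.5Q)q_A - 5q_A.
Follower FOC: 394 - (1/2)q_D - q_A = 0, so q_A(q_D) = (394 - (1/2)q_D).
The leader anticipates this reaction. Substituting into P = 399 - 0.5Q gives P = 202 - (1/4)q_D, so π_D = (202 - (1/4)q_D)q_D - 16q_D.
Leader FOC: 186 - (1/2)q_D = 0, so q_D = 372.
Then q_A = (394 - (1/2)·372) = 208.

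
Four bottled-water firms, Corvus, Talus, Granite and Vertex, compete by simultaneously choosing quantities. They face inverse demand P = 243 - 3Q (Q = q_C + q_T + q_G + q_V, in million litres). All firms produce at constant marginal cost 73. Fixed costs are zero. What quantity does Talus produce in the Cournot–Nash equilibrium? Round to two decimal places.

11.33

A representative firm's profit is π_i = q_i(243 - 3Q) - 73q_i.
Setting ∂π_i/∂q_i = 0 with rivals' quantities fixed: 170 - 6q_i - 3·Σ_{j≠i} q_j = 0.
With identical firms every q_j equals q_i, so Σ_{j≠i} q_j = 3q_i and 170 = 15q_i, giving q_i = 34/3.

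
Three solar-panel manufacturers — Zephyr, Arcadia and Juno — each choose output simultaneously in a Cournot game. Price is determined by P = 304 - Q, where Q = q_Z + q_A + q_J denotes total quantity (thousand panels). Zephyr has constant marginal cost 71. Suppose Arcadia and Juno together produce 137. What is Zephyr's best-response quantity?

48

With rivals' combined output fixed at 137, Zephyr's profit is π_Z = (304 - 137 - q_Z)q_Z - (71q_Z) = (167 - q_Z)q_Z - (71q_Z).
∂π_Z/∂q_Z = 96 - 2q_Z = 0, so q_Z = 48.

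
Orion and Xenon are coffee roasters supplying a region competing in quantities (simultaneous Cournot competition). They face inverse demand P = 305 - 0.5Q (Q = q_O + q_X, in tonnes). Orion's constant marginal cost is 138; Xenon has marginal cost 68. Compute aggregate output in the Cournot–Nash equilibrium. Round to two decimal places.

Orion's profit: π_O = (305 - 0.5Q)q_O - (138q_O). Setting ∂π_O/∂q_O = 0: 167 - q_O - (1/2)(q_X) = 0.
Xenon's first-order condition: 237 - q_X - (1/2)(q_O) = 0.
Rearranging gives the reaction functions q_O = (167 - (1/2)q_X) and q_X = (237 - (1/2)q_O).
Substituting one into the other gives q_O = 194/3 and q_X = 614/3.
Total output Q = 194/3 + 614/3 = 808/3.

269.33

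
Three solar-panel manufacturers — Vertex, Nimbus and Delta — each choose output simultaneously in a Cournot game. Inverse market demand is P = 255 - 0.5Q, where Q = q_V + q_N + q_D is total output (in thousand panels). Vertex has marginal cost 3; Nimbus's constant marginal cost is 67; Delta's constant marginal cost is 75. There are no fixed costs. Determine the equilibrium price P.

Vertex's profit: π_V = (255 - 0.5Q)q_V - (3q_V). Setting ∂π_V/∂q_V = 0: 252 - q_V - (1/2)(q_N + q_D) = 0.
Nimbus's first-order condition: 188 - q_N - (1/2)(q_V + q_D) = 0.
Delta's first-order condition: 180 - q_D - (1/2)(q_V + q_N) = 0.
Adding the 3 conditions: 620 − Q − Q = 0, i.e. Q = 310.
Back-substituting: q_V = (252 − 155)/(1/2) = 194, q_N = (188 − 155)/(1/2) = 66, q_D = (180 − 155)/(1/2) = 50.
Total output Q = 310, so price P = 255 - (1/2)·310 = 100.

100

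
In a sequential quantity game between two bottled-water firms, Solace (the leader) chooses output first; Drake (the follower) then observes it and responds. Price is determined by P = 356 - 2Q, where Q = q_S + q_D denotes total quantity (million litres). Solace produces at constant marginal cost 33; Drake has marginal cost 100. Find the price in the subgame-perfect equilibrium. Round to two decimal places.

130.50

The follower Drake best-responds to any q_S: π_D = (356 - 2Q)q_D - 100q_D.
Follower FOC: 256 - 2q_S - 4q_D = 0, so q_D(q_S) = (256 - 2q_S)/4.
The leader anticipates this reaction. Substituting into P = 356 - 2Q gives P = 228 - q_S, so π_S = (228 - q_S)q_S - 33q_S.
The leader's first-order condition 195 - 2q_S = 0 yields q_S = 195/2.
Then q_D = (256 - 2·(195/2))/4 = 61/4.
Total output Q = 451/4, so price P = 356 - 2·(451/4) = 261/2.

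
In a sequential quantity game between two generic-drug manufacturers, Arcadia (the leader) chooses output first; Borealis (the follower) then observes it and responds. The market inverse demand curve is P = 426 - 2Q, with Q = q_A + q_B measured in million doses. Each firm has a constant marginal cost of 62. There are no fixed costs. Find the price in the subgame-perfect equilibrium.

The follower Borealis best-responds to any q_A: π_B = (426 - 2Q)q_B - 62q_B.
Setting the follower's marginal profit to zero, 364 - 2q_A - 4q_B = 0, i.e. q_B = (364 - 2q_A)/4.
Arcadia substitutes q_B(q_A) into its own profit: π_A = q_A(426 - 2q_A - (364 - 2q_A)/2) - 62q_A = (244 - q_A)q_A - 62q_A.
Leader FOC: 182 - 2q_A = 0, so q_A = 91.
Then q_B = (364 - 2·91)/4 = 91/2.
Total output Q = 273/2, so price P = 426 - 2·(273/2) = 153.

153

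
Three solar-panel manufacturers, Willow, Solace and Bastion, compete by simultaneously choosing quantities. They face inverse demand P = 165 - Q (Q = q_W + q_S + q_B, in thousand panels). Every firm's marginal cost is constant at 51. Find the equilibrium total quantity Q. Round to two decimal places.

Each firm earns π_i = (165 - Q)q_i - 51q_i.
Setting ∂π_i/∂q_i = 0 with rivals' quantities fixed: 114 - 2q_i - Σ_{j≠i} q_j = 0.
By symmetry each firm produces the same amount; substituting Σ_{j≠i} q_j = 2q_i yields q_i = 114/4 = 57/2.
Total output Q = 57/2 + 57/2 + 57/2 = 171/2.

85.50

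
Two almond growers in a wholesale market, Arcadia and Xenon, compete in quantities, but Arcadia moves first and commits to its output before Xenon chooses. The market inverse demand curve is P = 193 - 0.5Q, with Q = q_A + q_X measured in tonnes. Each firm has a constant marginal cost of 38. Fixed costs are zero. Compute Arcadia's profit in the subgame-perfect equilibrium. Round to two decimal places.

6006.25

Solve by backward induction. Given q_A, the follower Xenon maximises π_X = (193 - (1/2)q_A - (1/2)q_X)q_X - 38q_X.
∂π_X/∂q_X = 155 - (1/2)q_A - q_X = 0 gives the reaction function q_X = (155 - (1/2)q_A).
The leader anticipates this reaction. Substituting into P = 193 - 0.5Q gives P = 231/2 - (1/4)q_A, so π_A = (231/2 - (1/4)q_A)q_A - 38q_A.
The leader's first-order condition 155/2 - (1/2)q_A = 0 yields q_A = 155.
Then q_X = (155 - (1/2)·155) = 155/2.
Price P = 193 - (1/2)·(465/2) = 307/4.
Arcadia's profit: (307/4 - 38)·155 = 6006.2500.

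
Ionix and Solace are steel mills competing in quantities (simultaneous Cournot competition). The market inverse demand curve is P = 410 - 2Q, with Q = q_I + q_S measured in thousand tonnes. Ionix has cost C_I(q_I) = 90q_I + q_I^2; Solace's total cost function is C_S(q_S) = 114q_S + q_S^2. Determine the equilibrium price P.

256

Ionix's profit: π_I = (410 - 2Q)q_I - (90q_I + q_I²). Setting ∂π_I/∂q_I = 0: 320 - 6q_I - 2(q_S) = 0.
Solace's profit: π_S = (410 - 2Q)q_S - (114q_S + q_S²). Setting ∂π_S/∂q_S = 0: 296 - 6q_S - 2(q_I) = 0.
So q_I = (320 - 2q_S)/6 and q_S = (296 - 2q_I)/6.
Solving the pair: q_I = 83/2, q_S = 71/2.
Total output Q = 77, so price P = 410 - 2·77 = 256.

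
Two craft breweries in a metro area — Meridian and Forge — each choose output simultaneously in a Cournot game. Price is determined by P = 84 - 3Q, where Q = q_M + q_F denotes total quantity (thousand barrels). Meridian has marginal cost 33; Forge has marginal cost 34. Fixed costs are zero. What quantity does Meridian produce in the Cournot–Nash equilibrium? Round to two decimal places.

Meridian's profit: π_M = (84 - 3Q)q_M - (33q_M). Setting ∂π_M/∂q_M = 0: 51 - 6q_M - 3(q_F) = 0.
Forge's profit: π_F = (84 - 3Q)q_F - (34q_F). Setting ∂π_F/∂q_F = 0: 50 - 6q_F - 3(q_M) = 0.
Best responses: q_M = (51 - 3q_F)/6, q_F = (50 - 3q_M)/6.
Substituting one into the other gives q_M = 52/9 and q_F = 49/9.

5.78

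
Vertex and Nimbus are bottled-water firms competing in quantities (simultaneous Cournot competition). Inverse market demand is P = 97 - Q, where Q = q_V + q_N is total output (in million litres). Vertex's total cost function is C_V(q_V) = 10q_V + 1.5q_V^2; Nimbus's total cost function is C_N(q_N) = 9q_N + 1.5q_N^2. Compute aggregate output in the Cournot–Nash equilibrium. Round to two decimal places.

Vertex's profit: π_V = (97 - Q)q_V - (10q_V + (3/2)q_V²). Setting ∂π_V/∂q_V = 0: 87 - 5q_V - (q_N) = 0.
Nimbus's first-order condition: 88 - 5q_N - (q_V) = 0.
Rearranging gives the reaction functions q_V = (87 - q_N)/5 and q_N = (88 - q_V)/5.
Solving the pair: q_V = 347/24, q_N = 353/24.
Total output Q = 347/24 + 353/24 = 175/6.

29.17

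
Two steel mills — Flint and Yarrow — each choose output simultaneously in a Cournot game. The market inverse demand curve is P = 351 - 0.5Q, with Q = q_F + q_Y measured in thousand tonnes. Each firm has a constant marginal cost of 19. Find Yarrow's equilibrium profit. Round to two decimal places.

24494.22

Each firm earns π_i = (351 - 0.5Q)q_i - 19q_i.
Setting ∂π_i/∂q_i = 0 with rivals' quantities fixed: 332 - q_i - (1/2)q_j = 0.
By symmetry each firm produces the same amount; substituting q_j = q_i yields q_i = 332/(3/2) = 664/3.
Price P = 351 - (1/2)·(1328/3) = 389/3.
Yarrow's profit: (389/3 - 19)·(664/3) = 24494.2222.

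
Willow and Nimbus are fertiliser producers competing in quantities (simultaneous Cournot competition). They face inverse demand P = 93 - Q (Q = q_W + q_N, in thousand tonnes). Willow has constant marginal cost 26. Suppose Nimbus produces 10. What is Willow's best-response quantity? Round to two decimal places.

28.50

With the rival's output fixed at 10, Willow's profit is π_W = (93 - 10 - q_W)q_W - (26q_W) = (83 - q_W)q_W - (26q_W).
∂π_W/∂q_W = 57 - 2q_W = 0, so q_W = 57/2.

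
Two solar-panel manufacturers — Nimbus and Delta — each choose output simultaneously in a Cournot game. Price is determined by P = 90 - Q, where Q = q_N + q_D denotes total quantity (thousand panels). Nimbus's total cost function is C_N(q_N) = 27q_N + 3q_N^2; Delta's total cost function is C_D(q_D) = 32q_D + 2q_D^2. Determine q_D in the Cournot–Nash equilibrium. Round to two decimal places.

Nimbus's profit: π_N = (90 - Q)q_N - (27q_N + 3q_N²). Setting ∂π_N/∂q_N = 0: 63 - 8q_N - (q_D) = 0.
Delta's profit: π_D = (90 - Q)q_D - (32q_D + 2q_D²). Setting ∂π_D/∂q_D = 0: 58 - 6q_D - (q_N) = 0.
Rearranging gives the reaction functions q_N = (63 - q_D)/8 and q_D = (58 - q_N)/6.
Substituting one into the other gives q_N = 320/47 and q_D = 401/47.

8.53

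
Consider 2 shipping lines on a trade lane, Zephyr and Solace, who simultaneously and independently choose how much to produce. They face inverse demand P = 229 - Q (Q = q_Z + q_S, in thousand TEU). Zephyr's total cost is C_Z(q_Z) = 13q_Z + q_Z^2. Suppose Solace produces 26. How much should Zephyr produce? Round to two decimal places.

47.50

With the rival's output fixed at 26, Zephyr's profit is π_Z = (229 - 26 - q_Z)q_Z - (13q_Z + q_Z²) = (203 - q_Z)q_Z - (13q_Z + q_Z²).
∂π_Z/∂q_Z = 190 - 4q_Z = 0, so q_Z = 95/2.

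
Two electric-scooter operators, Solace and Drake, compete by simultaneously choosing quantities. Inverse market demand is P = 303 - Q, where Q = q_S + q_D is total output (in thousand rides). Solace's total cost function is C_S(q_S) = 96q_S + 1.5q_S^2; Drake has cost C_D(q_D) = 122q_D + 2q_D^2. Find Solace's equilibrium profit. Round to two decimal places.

3346.38

Solace's profit: π_S = (303 - Q)q_S - (96q_S + (3/2)q_S²). Setting ∂π_S/∂q_S = 0: 207 - 5q_S - (q_D) = 0.
Drake's profit: π_D = (303 - Q)q_D - (122q_D + 2q_D²). Setting ∂π_D/∂q_D = 0: 181 - 6q_D - (q_S) = 0.
So q_S = (207 - q_D)/5 and q_D = (181 - q_S)/6.
Substituting one into the other gives q_S = 1061/29 and q_D = 698/29.
Price P = 303 - 1759/29 = 242.3448.
Solace's profit: 242.3448·(1061/29) - 96·(1061/29) - (3/2)(1061/29)² = 3346.3763.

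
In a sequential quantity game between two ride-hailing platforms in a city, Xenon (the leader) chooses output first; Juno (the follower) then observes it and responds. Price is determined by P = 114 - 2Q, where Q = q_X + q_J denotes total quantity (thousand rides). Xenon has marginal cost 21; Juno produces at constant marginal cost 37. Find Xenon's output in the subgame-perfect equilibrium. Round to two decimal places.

Solve by backward induction. Given q_X, the follower Juno maximises π_J = (114 - 2q_X - 2q_J)q_J - 37q_J.
Follower FOC: 77 - 2q_X - 4q_J = 0, so q_J(q_X) = (77 - 2q_X)/4.
The leader anticipates this reaction. Substituting into P = 114 - 2Q gives P = 151/2 - q_X, so π_X = (151/2 - q_X)q_X - 21q_X.
Leader FOC: 109/2 - 2q_X = 0, so q_X = 109/4.
Then q_J = (77 - 2·(109/4))/4 = 45/8.

27.25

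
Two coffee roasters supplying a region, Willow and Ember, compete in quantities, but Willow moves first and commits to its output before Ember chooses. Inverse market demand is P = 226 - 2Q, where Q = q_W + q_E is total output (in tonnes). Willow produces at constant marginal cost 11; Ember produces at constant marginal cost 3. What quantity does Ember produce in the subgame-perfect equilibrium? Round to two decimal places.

The follower Ember best-responds to any q_W: π_E = (226 - 2Q)q_E - 3q_E.
∂π_E/∂q_E = 223 - 2q_W - 4q_E = 0 gives the reaction function q_E = (223 - 2q_W)/4.
The leader anticipates this reaction. Substituting into P = 226 - 2Q gives P = 229/2 - q_W, so π_W = (229/2 - q_W)q_W - 11q_W.
Maximising: ∂π_W/∂q_W = 207/2 - 2q_W = 0, giving q_W = 207/4.
Then q_E = (223 - 2·(207/4))/4 = 239/8.

29.88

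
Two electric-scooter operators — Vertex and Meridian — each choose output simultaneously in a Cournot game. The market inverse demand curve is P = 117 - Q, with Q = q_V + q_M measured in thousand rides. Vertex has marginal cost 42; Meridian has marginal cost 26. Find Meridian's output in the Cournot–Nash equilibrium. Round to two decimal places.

35.67

Vertex's profit: π_V = (117 - Q)q_V - (42q_V). Setting ∂π_V/∂q_V = 0: 75 - 2q_V - (q_M) = 0.
Meridian's first-order condition: 91 - 2q_M - (q_V) = 0.
So q_V = (75 - q_M)/2 and q_M = (91 - q_V)/2.
Solving the pair: q_V = 59/3, q_M = 107/3.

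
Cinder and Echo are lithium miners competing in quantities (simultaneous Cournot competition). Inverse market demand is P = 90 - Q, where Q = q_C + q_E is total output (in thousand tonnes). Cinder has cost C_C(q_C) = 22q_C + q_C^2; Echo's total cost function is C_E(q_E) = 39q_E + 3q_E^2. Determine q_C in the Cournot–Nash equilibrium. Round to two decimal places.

Cinder's profit: π_C = (90 - Q)q_C - (22q_C + q_C²). Setting ∂π_C/∂q_C = 0: 68 - 4q_C - (q_E) = 0.
Echo's first-order condition: 51 - 8q_E - (q_C) = 0.
Best responses: q_C = (68 - q_E)/4, q_E = (51 - q_C)/8.
Substituting one into the other gives q_C = 493/31 and q_E = 136/31.

15.90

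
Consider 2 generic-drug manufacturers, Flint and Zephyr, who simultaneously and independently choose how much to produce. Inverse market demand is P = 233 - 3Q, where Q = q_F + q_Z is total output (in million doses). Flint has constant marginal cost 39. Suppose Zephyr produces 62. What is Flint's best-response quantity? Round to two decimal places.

1.33

With the rival's output fixed at 62, Flint's profit is π_F = (233 - 3·62 - 3q_F)q_F - (39q_F) = (47 - 3q_F)q_F - (39q_F).
∂π_F/∂q_F = 8 - 6q_F = 0, so q_F = 4/3.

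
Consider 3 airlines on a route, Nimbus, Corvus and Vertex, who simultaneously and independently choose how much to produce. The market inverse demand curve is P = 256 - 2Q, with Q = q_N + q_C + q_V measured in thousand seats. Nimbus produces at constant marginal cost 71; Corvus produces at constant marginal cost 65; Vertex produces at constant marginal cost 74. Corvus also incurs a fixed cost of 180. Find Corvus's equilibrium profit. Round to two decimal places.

Nimbus's profit: π_N = (256 - 2Q)q_N - (71q_N). Setting ∂π_N/∂q_N = 0: 185 - 4q_N - 2(q_C + q_V) = 0.
Corvus's profit: π_C = (256 - 2Q)q_C - (65q_C). Setting ∂π_C/∂q_C = 0: 191 - 4q_C - 2(q_N + q_V) = 0.
Vertex's profit: π_V = (256 - 2Q)q_V - (74q_V). Setting ∂π_V/∂q_V = 0: 182 - 4q_V - 2(q_N + q_C) = 0.
Summing all 3 equations gives 558 − 8Q = 0, hence Q = 279/4.
Back-substituting: q_N = (185 − 279/2)/2 = 91/4, q_C = (191 − 279/2)/2 = 103/4, q_V = (182 − 279/2)/2 = 85/4.
Price P = 256 - 2·(279/4) = 233/2.
Corvus's profit: (233/2 - 65)·(103/4) - 180 = 1146.1250.

1146.13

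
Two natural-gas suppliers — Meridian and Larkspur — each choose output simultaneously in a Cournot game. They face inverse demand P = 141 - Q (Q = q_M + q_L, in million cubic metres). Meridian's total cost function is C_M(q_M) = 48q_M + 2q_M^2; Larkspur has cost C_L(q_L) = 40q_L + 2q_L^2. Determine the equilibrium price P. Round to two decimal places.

113.29

Meridian's profit: π_M = (141 - Q)q_M - (48q_M + 2q_M²). Setting ∂π_M/∂q_M = 0: 93 - 6q_M - (q_L) = 0.
Larkspur's profit: π_L = (141 - Q)q_L - (40q_L + 2q_L²). Setting ∂π_L/∂q_L = 0: 101 - 6q_L - (q_M) = 0.
Best responses: q_M = (93 - q_L)/6, q_L = (101 - q_M)/6.
Solving the pair: q_M = 457/35, q_L = 513/35.
Total output Q = 194/7, so price P = 141 - 194/7 = 793/7.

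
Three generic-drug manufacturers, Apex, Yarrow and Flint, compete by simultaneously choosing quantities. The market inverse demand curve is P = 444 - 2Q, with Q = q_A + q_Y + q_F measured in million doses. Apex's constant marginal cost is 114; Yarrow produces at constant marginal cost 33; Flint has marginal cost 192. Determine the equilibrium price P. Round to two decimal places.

Apex's profit: π_A = (444 - 2Q)q_A - (114q_A). Setting ∂π_A/∂q_A = 0: 330 - 4q_A - 2(q_Y + q_F) = 0.
Yarrow's profit: π_Y = (444 - 2Q)q_Y - (33q_Y). Setting ∂π_Y/∂q_Y = 0: 411 - 4q_Y - 2(q_A + q_F) = 0.
Flint's profit: π_F = (444 - 2Q)q_F - (192q_F). Setting ∂π_F/∂q_F = 0: 252 - 4q_F - 2(q_A + q_Y) = 0.
Summing all 3 equations gives 993 − 8Q = 0, hence Q = 993/8.
Back-substituting: q_A = (330 − 993/4)/2 = 327/8, q_Y = (411 − 993/4)/2 = 651/8, q_F = (252 − 993/4)/2 = 15/8.
Total output Q = 993/8, so price P = 444 - 2·(993/8) = 783/4.

195.75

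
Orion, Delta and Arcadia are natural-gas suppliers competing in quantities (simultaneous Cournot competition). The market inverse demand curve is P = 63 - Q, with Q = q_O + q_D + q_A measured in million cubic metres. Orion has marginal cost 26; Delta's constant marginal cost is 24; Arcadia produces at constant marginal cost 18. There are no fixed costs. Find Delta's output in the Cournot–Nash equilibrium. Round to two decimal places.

Orion's profit: π_O = (63 - Q)q_O - (26q_O). Setting ∂π_O/∂q_O = 0: 37 - 2q_O - (q_D + q_A) = 0.
Delta's profit: π_D = (63 - Q)q_D - (24q_D). Setting ∂π_D/∂q_D = 0: 39 - 2q_D - (q_O + q_A) = 0.
Arcadia's first-order condition: 45 - 2q_A - (q_O + q_D) = 0.
Adding the 3 first-order conditions: 121 − 4Q = 0, so Q = 121/4.
Back-substituting: q_O = (37 − 121/4) = 27/4, q_D = (39 − 121/4) = 35/4, q_A = (45 − 121/4) = 59/4.

8.75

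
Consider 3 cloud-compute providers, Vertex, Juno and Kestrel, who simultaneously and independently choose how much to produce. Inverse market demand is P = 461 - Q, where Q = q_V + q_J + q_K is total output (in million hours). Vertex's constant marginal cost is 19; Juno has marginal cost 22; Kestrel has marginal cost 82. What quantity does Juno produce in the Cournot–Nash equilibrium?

124

Vertex's profit: π_V = (461 - Q)q_V - (19q_V). Setting ∂π_V/∂q_V = 0: 442 - 2q_V - (q_J + q_K) = 0.
Juno's profit: π_J = (461 - Q)q_J - (22q_J). Setting ∂π_J/∂q_J = 0: 439 - 2q_J - (q_V + q_K) = 0.
Kestrel's first-order condition: 379 - 2q_K - (q_V + q_J) = 0.
Summing all 3 equations gives 1260 − 4Q = 0, hence Q = 315.
Back-substituting: q_V = (442 − 315) = 127, q_J = (439 − 315) = 124, q_K = (379 − 315) = 64.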